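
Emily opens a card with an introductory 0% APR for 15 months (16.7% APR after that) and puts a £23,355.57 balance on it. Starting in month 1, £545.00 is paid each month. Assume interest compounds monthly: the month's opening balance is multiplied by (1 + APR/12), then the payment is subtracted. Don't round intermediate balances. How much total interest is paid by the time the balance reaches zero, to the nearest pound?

£4,160

Promo months 1–15 at r₀ = 0%/12 = 0; months 16+ at r₁ = 16.7%/12 = 0.0139167.
After month 15 (no interest yet): B = £23,355.57 − 15·£545.00 = £15,180.57.
Then at r₁ with £545.00/mo: n₂ = −ln(1 − r₁·B/P)/ln(1+r₁) ≈ 35.49 → 36 more payments.
Total paid = 50·£545.00 + £265.43 = £27,515.43; interest = £27,515.43 − £23,355.57 = £4,159.86.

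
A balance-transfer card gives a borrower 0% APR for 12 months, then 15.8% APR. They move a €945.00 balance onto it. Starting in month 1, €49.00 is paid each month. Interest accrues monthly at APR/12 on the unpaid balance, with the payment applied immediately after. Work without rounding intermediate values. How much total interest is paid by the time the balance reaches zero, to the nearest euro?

€21

Promo months 1–12 at r₀ = 0%/12 = 0; months 13+ at r₁ = 15.8%/12 = 0.0131667.
After month 12 (no interest yet): B = €945.00 − 12·€49.00 = €357.00.
Then at r₁ with €49.00/mo: n₂ = −ln(1 − r₁·B/P)/ln(1+r₁) ≈ 7.71 → 8 more payments.
Total paid = 19·€49.00 + €34.84 = €965.84; interest = €965.84 − €945.00 = €20.84.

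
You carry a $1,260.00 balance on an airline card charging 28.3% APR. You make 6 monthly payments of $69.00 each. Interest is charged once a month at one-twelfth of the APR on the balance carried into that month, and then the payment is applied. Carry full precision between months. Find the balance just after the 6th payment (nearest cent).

Monthly rate r = 28.3%/12 = 2.35833% = 0.0235833.
Each month: B ← B·(1+r) − $69.00.
Month 1: interest $29.71; balance after payment $1,220.71.
Month 2: interest $28.79; balance after payment $1,180.50.
Month 3: interest $27.84; balance after payment $1,139.34.
Month 4: interest $26.87; balance after payment $1,097.21.
Month 5: interest $25.88; balance after payment $1,054.09.
Month 6: interest $24.86; balance after payment $1,009.95.

$1,009.95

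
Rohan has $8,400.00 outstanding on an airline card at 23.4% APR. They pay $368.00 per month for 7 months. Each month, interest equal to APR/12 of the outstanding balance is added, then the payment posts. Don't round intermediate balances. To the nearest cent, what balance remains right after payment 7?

$6,884.21

Monthly rate r = 23.4%/12 = 1.95% = 0.0195.
Each month: B ← B·(1+r) − $368.00.
Month 1: interest $163.80; balance after payment $8,195.80.
Month 2: interest $159.82; balance after payment $7,987.62.
Month 3: interest $155.76; balance after payment $7,775.38.
Month 4: interest $151.62; balance after payment $7,559.00.
Month 5: interest $147.40; balance after payment $7,338.40.
Month 6: interest $143.10; balance after payment $7,113.50.
Month 7: interest $138.71; balance after payment $6,884.21.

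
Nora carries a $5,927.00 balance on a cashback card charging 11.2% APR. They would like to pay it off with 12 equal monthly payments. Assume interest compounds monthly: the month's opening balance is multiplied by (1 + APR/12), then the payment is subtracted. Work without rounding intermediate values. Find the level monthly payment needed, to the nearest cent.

$524.39

Monthly rate r = 11.2%/12 = 0.933333% = 0.00933333.
Level-payment amortization: P = B₀·r / (1 − (1+r)^(−n)) = 5927.00·0.00933333 / (1 − 1.00933^(−12)).
Denominator 1 − (1+r)^(−12) = 0.105491222.
P = 55.3187 / 0.105491222 ≈ 524.39.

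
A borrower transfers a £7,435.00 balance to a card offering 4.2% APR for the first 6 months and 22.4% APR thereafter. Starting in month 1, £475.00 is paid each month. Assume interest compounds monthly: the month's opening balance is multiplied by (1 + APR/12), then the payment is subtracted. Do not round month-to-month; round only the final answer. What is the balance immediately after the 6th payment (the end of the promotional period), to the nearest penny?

£4,717.45

Promo months 1–6 at r₀ = 4.2%/12 = 0.0035; months 7+ at r₁ = 22.4%/12 = 0.0186667.
After month 6: iterate B ← B·(1+r₀) − £475.00 for 6 months → £4,717.45.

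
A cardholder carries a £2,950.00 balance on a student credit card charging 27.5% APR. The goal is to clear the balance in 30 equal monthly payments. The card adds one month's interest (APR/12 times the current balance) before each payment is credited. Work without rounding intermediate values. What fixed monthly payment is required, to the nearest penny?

Monthly rate r = 27.5%/12 = 2.29167% = 0.0229167.
Level-payment amortization: P = B₀·r / (1 − (1+r)^(−n)) = 2950.00·0.0229167 / (1 − 1.02292^(−30)).
Denominator 1 − (1+r)^(−30) = 0.493251633.
P = 67.6042 / 0.493251633 ≈ 137.06.

£137.06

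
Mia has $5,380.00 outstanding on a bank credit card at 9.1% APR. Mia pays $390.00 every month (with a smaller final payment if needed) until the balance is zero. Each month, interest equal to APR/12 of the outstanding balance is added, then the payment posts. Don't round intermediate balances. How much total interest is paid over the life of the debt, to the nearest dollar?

$325

Monthly rate r = 9.1%/12 = 0.758333% = 0.00758333.
Payoff takes n = ⌈−ln(1 − rB₀/P)/ln(1+r)⌉ = ⌈14.626⌉ = 15 payments; the last is $244.57.
Total paid = 14·$390.00 + $244.57 = $5,704.57.
Total interest = total paid − principal = $5,704.57 − $5,380.00 = $324.57.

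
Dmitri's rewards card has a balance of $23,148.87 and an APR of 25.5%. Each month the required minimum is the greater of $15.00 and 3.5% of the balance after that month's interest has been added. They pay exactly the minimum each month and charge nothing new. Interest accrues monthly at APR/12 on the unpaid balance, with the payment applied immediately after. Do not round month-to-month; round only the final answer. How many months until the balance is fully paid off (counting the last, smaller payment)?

318 months

Monthly rate r = 25.5%/12 = 2.125% = 0.02125.
While 3.5% of the post-interest balance exceeds $15.00, each month B ← (B·(1+r))·(1 − 0.035), i.e. B shrinks by the factor (1+r)·0.965 = 0.98551.
This holds for months 1–275. Entering month 276 the balance is $417.70; 3.5% of the post-interest balance is now below $15.00, so the flat $15.00 minimum applies from here.
From month 276 a fixed $15.00 at rate r clears $417.70 in 43 more payments. Total: 275 + 43 = 318 months.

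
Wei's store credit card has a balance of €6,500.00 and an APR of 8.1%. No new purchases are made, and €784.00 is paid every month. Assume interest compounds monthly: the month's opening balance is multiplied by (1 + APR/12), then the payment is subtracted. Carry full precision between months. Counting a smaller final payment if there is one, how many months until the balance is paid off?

9 payments

Monthly rate r = 8.1%/12 = 0.675% = 0.00675.
Recurrence: B ← B·(1+r) − €784.00.
Month 1: interest €43.88; balance after payment €5,759.88.
Month 2: interest €38.88; balance after payment €5,014.75.
Closed form: n = −ln(1 − rB₀/P)/ln(1+r) = −ln(0.94404)/ln(1.00675) ≈ 8.561, so the balance reaches zero during payment 9.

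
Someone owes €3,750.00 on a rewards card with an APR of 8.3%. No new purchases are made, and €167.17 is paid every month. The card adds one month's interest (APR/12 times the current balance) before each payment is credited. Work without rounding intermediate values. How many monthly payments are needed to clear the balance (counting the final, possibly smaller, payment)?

25 payments

Monthly rate r = 8.3%/12 = 0.691667% = 0.00691667.
Recurrence: B ← B·(1+r) − €167.17.
Month 1: interest €25.94; balance after payment €3,608.77.
Month 2: interest €24.96; balance after payment €3,466.56.
Closed form: n = −ln(1 − rB₀/P)/ln(1+r) = −ln(0.84484)/ln(1.00692) ≈ 24.461, so the balance reaches zero during payment 25.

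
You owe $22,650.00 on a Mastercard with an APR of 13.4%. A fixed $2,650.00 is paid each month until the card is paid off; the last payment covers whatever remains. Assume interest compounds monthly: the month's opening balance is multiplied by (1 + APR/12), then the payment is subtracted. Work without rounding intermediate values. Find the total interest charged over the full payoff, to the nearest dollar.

$1,288

Monthly rate r = 13.4%/12 = 1.11667% = 0.0111667.
Payoff takes n = ⌈−ln(1 − rB₀/P)/ln(1+r)⌉ = ⌈9.033⌉ = 10 payments; the last is $88.14.
Total paid = 9·$2,650.00 + $88.14 = $23,938.14.
Total interest = total paid − principal = $23,938.14 − $22,650.00 = $1,288.14.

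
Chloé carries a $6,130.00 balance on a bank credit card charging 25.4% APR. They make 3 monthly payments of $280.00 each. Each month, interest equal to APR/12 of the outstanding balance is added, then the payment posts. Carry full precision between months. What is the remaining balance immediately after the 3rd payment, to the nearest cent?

Monthly rate r = 25.4%/12 = 2.11667% = 0.0211667.
Each month: B ← B·(1+r) − $280.00.
Month 1: interest $129.75; balance after payment $5,979.75.
Month 2: interest $126.57; balance after payment $5,826.32.
Month 3: interest $123.32; balance after payment $5,669.65.

$5,669.65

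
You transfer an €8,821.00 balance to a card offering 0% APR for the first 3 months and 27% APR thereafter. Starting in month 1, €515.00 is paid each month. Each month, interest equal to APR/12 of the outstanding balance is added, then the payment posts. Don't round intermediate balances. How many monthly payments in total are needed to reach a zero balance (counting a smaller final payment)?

21 payments

Promo months 1–3 at r₀ = 0%/12 = 0; months 4+ at r₁ = 27%/12 = 0.0225.
After month 3 (no interest yet): B = €8,821.00 − 3·€515.00 = €7,276.00.
Then at r₁ with €515.00/mo: n₂ = −ln(1 − r₁·B/P)/ln(1+r₁) ≈ 17.19 → 18 more payments.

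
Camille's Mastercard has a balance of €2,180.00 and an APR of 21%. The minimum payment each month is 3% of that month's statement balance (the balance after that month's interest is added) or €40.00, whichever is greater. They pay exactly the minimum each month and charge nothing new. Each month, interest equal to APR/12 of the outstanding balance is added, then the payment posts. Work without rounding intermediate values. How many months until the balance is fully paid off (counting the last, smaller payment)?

Monthly rate r = 21%/12 = 1.75% = 0.0175.
While 3% of the post-interest balance exceeds €40.00, each month B ← (B·(1+r))·(1 − 0.03), i.e. B shrinks by the factor (1+r)·0.97 = 0.98698.
This holds for months 1–39. Entering month 40 the balance is €1,307.36; 3% of the post-interest balance is now below €40.00, so the flat €40.00 minimum applies from here.
From month 40 a fixed €40.00 at rate r clears €1,307.36 in 49 more payments. Total: 39 + 49 = 88 months.

88 months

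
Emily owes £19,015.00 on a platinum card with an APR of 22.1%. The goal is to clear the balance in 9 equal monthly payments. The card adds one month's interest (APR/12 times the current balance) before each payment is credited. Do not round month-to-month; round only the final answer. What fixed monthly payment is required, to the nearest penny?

£2,312.06

Monthly rate r = 22.1%/12 = 1.84167% = 0.0184167.
Level-payment amortization: P = B₀·r / (1 − (1+r)^(−n)) = 19015.00·0.0184167 / (1 − 1.01842^(−9)).
Denominator 1 − (1+r)^(−9) = 0.151463521.
P = 350.193 / 0.151463521 ≈ 2312.06.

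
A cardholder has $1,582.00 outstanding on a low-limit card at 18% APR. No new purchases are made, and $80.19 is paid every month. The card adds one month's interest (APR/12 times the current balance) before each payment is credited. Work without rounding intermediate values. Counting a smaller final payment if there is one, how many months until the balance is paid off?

24 months

Monthly rate r = 18%/12 = 1.5% = 0.015.
Recurrence: B ← B·(1+r) − $80.19.
Month 1: interest $23.73; balance after payment $1,525.54.
Month 2: interest $22.88; balance after payment $1,468.23.
Closed form: n = −ln(1 − rB₀/P)/ln(1+r) = −ln(0.70408)/ln(1.015) ≈ 23.566, so the balance reaches zero during payment 24.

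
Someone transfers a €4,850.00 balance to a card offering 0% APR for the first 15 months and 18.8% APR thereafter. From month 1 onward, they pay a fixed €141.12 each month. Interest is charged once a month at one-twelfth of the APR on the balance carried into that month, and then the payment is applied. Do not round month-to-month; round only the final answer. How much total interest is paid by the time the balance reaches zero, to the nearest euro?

€550

Promo months 1–15 at r₀ = 0%/12 = 0; months 16+ at r₁ = 18.8%/12 = 0.0156667.
After month 15 (no interest yet): B = €4,850.00 − 15·€141.12 = €2,733.20.
Then at r₁ with €141.12/mo: n₂ = −ln(1 − r₁·B/P)/ln(1+r₁) ≈ 23.26 → 24 more payments.
Total paid = 38·€141.12 + €36.96 = €5,399.52; interest = €5,399.52 − €4,850.00 = €549.52.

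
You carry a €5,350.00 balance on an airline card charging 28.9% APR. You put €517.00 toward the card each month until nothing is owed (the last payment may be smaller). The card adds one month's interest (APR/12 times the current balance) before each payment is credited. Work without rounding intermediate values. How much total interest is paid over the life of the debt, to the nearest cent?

€877.41

Monthly rate r = 28.9%/12 = 2.40833% = 0.0240833.
Payoff takes n = ⌈−ln(1 − rB₀/P)/ln(1+r)⌉ = ⌈12.045⌉ = 13 payments; the last is €23.41.
Total paid = 12·€517.00 + €23.41 = €6,227.41.
Total interest = total paid − principal = €6,227.41 − €5,350.00 = €877.41.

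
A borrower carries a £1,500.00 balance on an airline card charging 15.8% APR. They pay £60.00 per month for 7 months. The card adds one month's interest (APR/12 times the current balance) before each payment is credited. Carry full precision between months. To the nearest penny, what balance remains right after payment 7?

Monthly rate r = 15.8%/12 = 1.31667% = 0.0131667.
Each month: B ← B·(1+r) − £60.00.
Month 1: interest £19.75; balance after payment £1,459.75.
Month 2: interest £19.22; balance after payment £1,418.97.
Month 3: interest £18.68; balance after payment £1,377.65.
Month 4: interest £18.14; balance after payment £1,335.79.
Month 5: interest £17.59; balance after payment £1,293.38.
Month 6: interest £17.03; balance after payment £1,250.41.
Month 7: interest £16.46; balance after payment £1,206.87.

£1,206.87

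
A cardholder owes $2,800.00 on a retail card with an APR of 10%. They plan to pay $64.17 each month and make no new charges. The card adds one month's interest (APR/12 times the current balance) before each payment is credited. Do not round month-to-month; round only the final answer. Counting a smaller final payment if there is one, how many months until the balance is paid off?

Monthly rate r = 10%/12 = 0.833333% = 0.00833333.
Recurrence: B ← B·(1+r) − $64.17.
Month 1: interest $23.33; balance after payment $2,759.16.
Month 2: interest $22.99; balance after payment $2,717.99.
Closed form: n = −ln(1 − rB₀/P)/ln(1+r) = −ln(0.63638)/ln(1.00833) ≈ 54.460, so the balance reaches zero during payment 55.

55 months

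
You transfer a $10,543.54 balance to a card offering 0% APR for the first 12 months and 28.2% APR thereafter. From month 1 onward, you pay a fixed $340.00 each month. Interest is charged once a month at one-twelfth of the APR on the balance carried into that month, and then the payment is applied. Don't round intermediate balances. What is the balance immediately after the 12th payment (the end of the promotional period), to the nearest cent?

$6,463.54

Promo months 1–12 at r₀ = 0%/12 = 0; months 13+ at r₁ = 28.2%/12 = 0.0235.
After month 12 (no interest yet): B = $10,543.54 − 12·$340.00 = $6,463.54.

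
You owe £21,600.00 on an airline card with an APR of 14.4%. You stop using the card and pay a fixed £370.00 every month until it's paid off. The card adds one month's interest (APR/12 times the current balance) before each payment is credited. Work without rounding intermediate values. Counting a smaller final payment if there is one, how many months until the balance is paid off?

Monthly rate r = 14.4%/12 = 1.2% = 0.012.
Recurrence: B ← B·(1+r) − £370.00.
Month 1: interest £259.20; balance after payment £21,489.20.
Month 2: interest £257.87; balance after payment £21,377.07.
Closed form: n = −ln(1 − rB₀/P)/ln(1+r) = −ln(0.29946)/ln(1.012) ≈ 101.083, so the balance reaches zero during payment 102.

102 months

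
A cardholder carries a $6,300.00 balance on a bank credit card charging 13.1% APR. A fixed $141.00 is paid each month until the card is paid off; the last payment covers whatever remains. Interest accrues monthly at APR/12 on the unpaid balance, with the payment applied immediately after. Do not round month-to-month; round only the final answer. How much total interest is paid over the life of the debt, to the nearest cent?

Monthly rate r = 13.1%/12 = 1.09167% = 0.0109167.
Payoff takes n = ⌈−ln(1 − rB₀/P)/ln(1+r)⌉ = ⌈61.614⌉ = 62 payments; the last is $86.74.
Total paid = 61·$141.00 + $86.74 = $8,687.74.
Total interest = total paid − principal = $8,687.74 − $6,300.00 = $2,387.74.

$2,387.74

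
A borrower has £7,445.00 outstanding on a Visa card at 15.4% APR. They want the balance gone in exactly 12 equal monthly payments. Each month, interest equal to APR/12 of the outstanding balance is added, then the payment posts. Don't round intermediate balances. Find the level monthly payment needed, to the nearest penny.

Monthly rate r = 15.4%/12 = 1.28333% = 0.0128333.
Level-payment amortization: P = B₀·r / (1 − (1+r)^(−n)) = 7445.00·0.0128333 / (1 − 1.01283^(−12)).
Denominator 1 − (1+r)^(−12) = 0.141887618.
P = 95.5442 / 0.141887618 ≈ 673.38.

£673.38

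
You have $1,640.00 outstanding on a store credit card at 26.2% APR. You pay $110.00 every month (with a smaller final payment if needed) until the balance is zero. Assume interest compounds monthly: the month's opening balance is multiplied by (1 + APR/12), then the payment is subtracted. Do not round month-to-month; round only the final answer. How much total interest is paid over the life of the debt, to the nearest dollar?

Monthly rate r = 26.2%/12 = 2.18333% = 0.0218333.
Payoff takes n = ⌈−ln(1 − rB₀/P)/ln(1+r)⌉ = ⌈18.233⌉ = 19 payments; the last is $25.86.
Total paid = 18·$110.00 + $25.86 = $2,005.86.
Total interest = total paid − principal = $2,005.86 − $1,640.00 = $365.86.

$366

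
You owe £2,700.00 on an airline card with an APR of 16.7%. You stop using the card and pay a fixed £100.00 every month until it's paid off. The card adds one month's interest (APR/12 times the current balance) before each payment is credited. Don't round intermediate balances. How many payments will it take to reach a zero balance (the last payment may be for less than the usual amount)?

35 months

Monthly rate r = 16.7%/12 = 1.39167% = 0.0139167.
Recurrence: B ← B·(1+r) − £100.00.
Month 1: interest £37.57; balance after payment £2,637.57.
Month 2: interest £36.71; balance after payment £2,574.28.
Closed form: n = −ln(1 − rB₀/P)/ln(1+r) = −ln(0.62425)/ln(1.01392) ≈ 34.094, so the balance reaches zero during payment 35.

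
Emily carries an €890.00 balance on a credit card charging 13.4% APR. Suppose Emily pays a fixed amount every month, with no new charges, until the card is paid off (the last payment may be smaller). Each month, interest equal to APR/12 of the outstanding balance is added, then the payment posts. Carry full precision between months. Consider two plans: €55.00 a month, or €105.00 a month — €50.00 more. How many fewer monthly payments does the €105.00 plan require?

9 fewer payments

Monthly rate r = 13.4%/12 = 1.11667% = 0.0111667.
At €55.00/mo: n = ⌈−ln(1 − rB₀/P)/ln(1+r)⌉ = 18 payments (last €52.12); total interest = total paid − €890.00 = €97.12.
At €105.00/mo: 9 payments (last €100.22); total interest €50.22.
Payments saved = 18 − 9 = 9.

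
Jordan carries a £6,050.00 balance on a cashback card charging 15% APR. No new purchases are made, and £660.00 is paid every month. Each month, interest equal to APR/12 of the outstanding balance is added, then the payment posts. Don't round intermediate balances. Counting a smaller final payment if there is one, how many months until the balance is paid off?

10 months

Monthly rate r = 15%/12 = 1.25% = 0.0125.
Recurrence: B ← B·(1+r) − £660.00.
Month 1: interest £75.62; balance after payment £5,465.62.
Month 2: interest £68.32; balance after payment £4,873.95.
Closed form: n = −ln(1 − rB₀/P)/ln(1+r) = −ln(0.88542)/ln(1.0125) ≈ 9.796, so the balance reaches zero during payment 10.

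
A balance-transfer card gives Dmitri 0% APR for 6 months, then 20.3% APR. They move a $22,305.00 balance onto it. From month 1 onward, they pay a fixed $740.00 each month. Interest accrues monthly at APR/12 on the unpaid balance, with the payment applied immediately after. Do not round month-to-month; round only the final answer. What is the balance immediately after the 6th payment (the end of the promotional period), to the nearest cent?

$17,865.00

Promo months 1–6 at r₀ = 0%/12 = 0; months 7+ at r₁ = 20.3%/12 = 0.0169167.
After month 6 (no interest yet): B = $22,305.00 − 6·$740.00 = $17,865.00.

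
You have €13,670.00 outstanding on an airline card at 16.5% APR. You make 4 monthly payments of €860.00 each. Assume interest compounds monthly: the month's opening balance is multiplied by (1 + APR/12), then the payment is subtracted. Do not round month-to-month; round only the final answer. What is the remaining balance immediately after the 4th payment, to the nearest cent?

Monthly rate r = 16.5%/12 = 1.375% = 0.01375.
Each month: B ← B·(1+r) − €860.00.
Month 1: interest €187.96; balance after payment €12,997.96.
Month 2: interest €178.72; balance after payment €12,316.68.
Month 3: interest €169.35; balance after payment €11,626.04.
Month 4: interest €159.86; balance after payment €10,925.90.

€10,925.90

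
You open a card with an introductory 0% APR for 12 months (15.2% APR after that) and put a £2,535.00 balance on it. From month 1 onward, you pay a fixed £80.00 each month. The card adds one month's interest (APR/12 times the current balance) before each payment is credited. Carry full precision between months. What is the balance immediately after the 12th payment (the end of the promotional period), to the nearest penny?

Promo months 1–12 at r₀ = 0%/12 = 0; months 13+ at r₁ = 15.2%/12 = 0.0126667.
After month 12 (no interest yet): B = £2,535.00 − 12·£80.00 = £1,575.00.

£1,575.00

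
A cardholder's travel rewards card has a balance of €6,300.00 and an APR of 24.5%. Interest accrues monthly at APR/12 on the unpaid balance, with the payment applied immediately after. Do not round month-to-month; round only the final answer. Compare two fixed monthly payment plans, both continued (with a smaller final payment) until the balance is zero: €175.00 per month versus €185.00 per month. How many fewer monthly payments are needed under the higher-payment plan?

7 fewer payments

Monthly rate r = 24.5%/12 = 2.04167% = 0.0204167.
At €175.00/mo: n = ⌈−ln(1 − rB₀/P)/ln(1+r)⌉ = 66 payments (last €124.25); total interest = total paid − €6,300.00 = €5,199.25.
At €185.00/mo: 59 payments (last €147.58); total interest €4,577.58.
Payments saved = 66 − 59 = 7.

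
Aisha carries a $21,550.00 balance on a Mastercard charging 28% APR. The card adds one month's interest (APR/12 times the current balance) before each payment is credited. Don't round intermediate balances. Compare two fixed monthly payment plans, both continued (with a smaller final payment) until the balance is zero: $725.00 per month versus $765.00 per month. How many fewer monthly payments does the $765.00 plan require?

Monthly rate r = 28%/12 = 2.33333% = 0.0233333.
At $725.00/mo: n = ⌈−ln(1 − rB₀/P)/ln(1+r)⌉ = 52 payments (last $203.32); total interest = total paid − $21,550.00 = $15,628.32.
At $765.00/mo: 47 payments (last $330.28); total interest $13,970.28.
Payments saved = 52 − 47 = 5.

5 fewer payments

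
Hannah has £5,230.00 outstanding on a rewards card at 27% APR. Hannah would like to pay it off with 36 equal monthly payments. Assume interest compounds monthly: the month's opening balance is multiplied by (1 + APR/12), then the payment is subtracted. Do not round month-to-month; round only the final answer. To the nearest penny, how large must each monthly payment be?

£213.52

Monthly rate r = 27%/12 = 2.25% = 0.0225.
Level-payment amortization: P = B₀·r / (1 − (1+r)^(−n)) = 5230.00·0.0225 / (1 − 1.0225^(−36)).
Denominator 1 − (1+r)^(−36) = 0.55112998.
P = 117.675 / 0.55112998 ≈ 213.52.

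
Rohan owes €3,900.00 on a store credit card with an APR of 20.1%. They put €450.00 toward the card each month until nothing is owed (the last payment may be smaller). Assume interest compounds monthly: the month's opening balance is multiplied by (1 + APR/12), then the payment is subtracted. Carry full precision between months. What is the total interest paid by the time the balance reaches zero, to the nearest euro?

Monthly rate r = 20.1%/12 = 1.675% = 0.01675.
Payoff takes n = ⌈−ln(1 − rB₀/P)/ln(1+r)⌉ = ⌈9.442⌉ = 10 payments; the last is €199.96.
Total paid = 9·€450.00 + €199.96 = €4,249.96.
Total interest = total paid − principal = €4,249.96 − €3,900.00 = €349.96.

€350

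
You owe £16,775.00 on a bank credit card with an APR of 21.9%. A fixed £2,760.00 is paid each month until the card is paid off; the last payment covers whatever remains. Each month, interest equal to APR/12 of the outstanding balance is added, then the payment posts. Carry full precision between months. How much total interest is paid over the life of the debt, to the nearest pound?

£1,173

Monthly rate r = 21.9%/12 = 1.825% = 0.01825.
Payoff takes n = ⌈−ln(1 − rB₀/P)/ln(1+r)⌉ = ⌈6.501⌉ = 7 payments; the last is £1,388.43.
Total paid = 6·£2,760.00 + £1,388.43 = £17,948.43.
Total interest = total paid − principal = £17,948.43 − £16,775.00 = £1,173.43.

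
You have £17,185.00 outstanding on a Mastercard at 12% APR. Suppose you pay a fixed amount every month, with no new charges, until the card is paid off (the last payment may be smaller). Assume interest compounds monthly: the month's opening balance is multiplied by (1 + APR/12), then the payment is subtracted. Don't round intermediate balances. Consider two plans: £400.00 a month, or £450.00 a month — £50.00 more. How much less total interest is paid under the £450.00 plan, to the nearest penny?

Monthly rate r = 12%/12 = 1% = 0.01.
At £400.00/mo: n = ⌈−ln(1 − rB₀/P)/ln(1+r)⌉ = 57 payments (last £171.04); total interest = total paid − £17,185.00 = £5,386.04.
At £450.00/mo: 49 payments (last £157.49); total interest £4,572.49.
Interest saved = £5,386.04 − £4,572.49 = £813.55.

£813.55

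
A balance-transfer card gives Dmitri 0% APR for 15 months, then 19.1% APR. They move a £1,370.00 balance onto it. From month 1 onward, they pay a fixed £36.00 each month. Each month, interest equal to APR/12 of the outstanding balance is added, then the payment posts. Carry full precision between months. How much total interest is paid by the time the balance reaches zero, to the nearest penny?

Promo months 1–15 at r₀ = 0%/12 = 0; months 16+ at r₁ = 19.1%/12 = 0.0159167.
After month 15 (no interest yet): B = £1,370.00 − 15·£36.00 = £830.00.
Then at r₁ with £36.00/mo: n₂ = −ln(1 − r₁·B/P)/ln(1+r₁) ≈ 28.95 → 29 more payments.
Total paid = 43·£36.00 + £34.38 = £1,582.38; interest = £1,582.38 − £1,370.00 = £212.38.

£212.38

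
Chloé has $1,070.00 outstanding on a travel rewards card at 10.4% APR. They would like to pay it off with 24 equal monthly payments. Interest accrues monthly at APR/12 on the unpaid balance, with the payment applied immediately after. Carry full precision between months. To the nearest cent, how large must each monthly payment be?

Monthly rate r = 10.4%/12 = 0.866667% = 0.00866667.
Level-payment amortization: P = B₀·r / (1 − (1+r)^(−n)) = 1070.00·0.00866667 / (1 − 1.00867^(−24)).
Denominator 1 − (1+r)^(−24) = 0.18706477.
P = 9.27333 / 0.18706477 ≈ 49.57.

$49.57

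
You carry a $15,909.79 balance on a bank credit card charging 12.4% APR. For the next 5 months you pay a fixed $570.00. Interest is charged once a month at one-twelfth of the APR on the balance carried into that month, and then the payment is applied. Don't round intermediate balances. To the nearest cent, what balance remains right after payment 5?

$13,839.45

Monthly rate r = 12.4%/12 = 1.03333% = 0.0103333.
Each month: B ← B·(1+r) − $570.00.
Month 1: interest $164.40; balance after payment $15,504.19.
Month 2: interest $160.21; balance after payment $15,094.40.
Month 3: interest $155.98; balance after payment $14,680.38.
Month 4: interest $151.70; balance after payment $14,262.07.
Month 5: interest $147.37; balance after payment $13,839.45.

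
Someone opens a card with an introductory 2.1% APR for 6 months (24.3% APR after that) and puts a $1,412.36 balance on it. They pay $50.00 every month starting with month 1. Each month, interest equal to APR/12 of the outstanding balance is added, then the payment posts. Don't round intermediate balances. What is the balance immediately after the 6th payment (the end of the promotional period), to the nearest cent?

$1,125.94

Promo months 1–6 at r₀ = 2.1%/12 = 0.00175; months 7+ at r₁ = 24.3%/12 = 0.02025.
After month 6: iterate B ← B·(1+r₀) − $50.00 for 6 months → $1,125.94.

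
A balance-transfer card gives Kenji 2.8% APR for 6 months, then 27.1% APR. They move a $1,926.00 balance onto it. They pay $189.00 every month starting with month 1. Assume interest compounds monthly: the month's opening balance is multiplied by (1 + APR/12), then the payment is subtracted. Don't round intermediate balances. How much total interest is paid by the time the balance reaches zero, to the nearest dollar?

Promo months 1–6 at r₀ = 2.8%/12 = 0.00233333; months 7+ at r₁ = 27.1%/12 = 0.0225833.
After month 6: iterate B ← B·(1+r₀) − $189.00 for 6 months → $812.49.
Then at r₁ with $189.00/mo: n₂ = −ln(1 − r₁·B/P)/ln(1+r₁) ≈ 4.57 → 5 more payments.
Total paid = 10·$189.00 + $108.81 = $1,998.81; interest = $1,998.81 − $1,926.00 = $72.81.

$73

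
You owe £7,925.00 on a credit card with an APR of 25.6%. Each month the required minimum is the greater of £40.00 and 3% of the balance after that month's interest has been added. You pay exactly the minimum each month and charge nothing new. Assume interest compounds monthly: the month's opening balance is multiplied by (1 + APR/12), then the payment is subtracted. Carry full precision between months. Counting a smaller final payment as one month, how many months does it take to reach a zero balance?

Monthly rate r = 25.6%/12 = 2.13333% = 0.0213333.
While 3% of the post-interest balance exceeds £40.00, each month B ← (B·(1+r))·(1 − 0.03), i.e. B shrinks by the factor (1+r)·0.97 = 0.99069.
This holds for months 1–193. Entering month 194 the balance is £1,303.99; 3% of the post-interest balance is now below £40.00, so the flat £40.00 minimum applies from here.
From month 194 a fixed £40.00 at rate r clears £1,303.99 in 57 more payments. Total: 193 + 57 = 250 months.

250 months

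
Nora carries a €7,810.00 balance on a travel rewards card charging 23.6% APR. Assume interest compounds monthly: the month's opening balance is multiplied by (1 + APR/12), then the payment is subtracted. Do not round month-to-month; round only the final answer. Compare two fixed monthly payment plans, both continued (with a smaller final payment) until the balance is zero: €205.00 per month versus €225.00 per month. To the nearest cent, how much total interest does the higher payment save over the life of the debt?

Monthly rate r = 23.6%/12 = 1.96667% = 0.0196667.
At €205.00/mo: n = ⌈−ln(1 − rB₀/P)/ln(1+r)⌉ = 72 payments (last €5.60); total interest = total paid − €7,810.00 = €6,750.60.
At €225.00/mo: 59 payments (last €209.95); total interest €5,449.95.
Interest saved = €6,750.60 − €5,449.95 = €1,300.65.

€1,300.65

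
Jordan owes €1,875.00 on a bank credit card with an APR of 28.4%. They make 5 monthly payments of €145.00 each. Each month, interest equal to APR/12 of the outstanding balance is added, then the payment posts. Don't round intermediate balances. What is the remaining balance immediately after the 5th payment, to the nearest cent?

€1,347.49

Monthly rate r = 28.4%/12 = 2.36667% = 0.0236667.
Each month: B ← B·(1+r) − €145.00.
Month 1: interest €44.38; balance after payment €1,774.38.
Month 2: interest €41.99; balance after payment €1,671.37.
Month 3: interest €39.56; balance after payment €1,565.92.
Month 4: interest €37.06; balance after payment €1,457.98.
Month 5: interest €34.51; balance after payment €1,347.49.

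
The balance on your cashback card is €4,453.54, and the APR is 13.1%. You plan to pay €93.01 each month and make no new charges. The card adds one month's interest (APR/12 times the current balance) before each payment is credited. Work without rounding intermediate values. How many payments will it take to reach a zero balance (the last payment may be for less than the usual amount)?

69 payments

Monthly rate r = 13.1%/12 = 1.09167% = 0.0109167.
Recurrence: B ← B·(1+r) − €93.01.
Month 1: interest €48.62; balance after payment €4,409.15.
Month 2: interest €48.13; balance after payment €4,364.27.
Closed form: n = −ln(1 − rB₀/P)/ln(1+r) = −ln(0.47728)/ln(1.01092) ≈ 68.123, so the balance reaches zero during payment 69.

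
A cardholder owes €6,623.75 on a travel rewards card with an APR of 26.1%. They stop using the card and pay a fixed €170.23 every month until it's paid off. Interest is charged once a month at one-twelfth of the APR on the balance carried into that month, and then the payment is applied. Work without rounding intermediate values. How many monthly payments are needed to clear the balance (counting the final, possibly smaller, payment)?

Monthly rate r = 26.1%/12 = 2.175% = 0.02175.
Recurrence: B ← B·(1+r) − €170.23.
Month 1: interest €144.07; balance after payment €6,597.59.
Month 2: interest €143.50; balance after payment €6,570.85.
Closed form: n = −ln(1 − rB₀/P)/ln(1+r) = −ln(0.15369)/ln(1.02175) ≈ 87.038, so the balance reaches zero during payment 88.

88 payments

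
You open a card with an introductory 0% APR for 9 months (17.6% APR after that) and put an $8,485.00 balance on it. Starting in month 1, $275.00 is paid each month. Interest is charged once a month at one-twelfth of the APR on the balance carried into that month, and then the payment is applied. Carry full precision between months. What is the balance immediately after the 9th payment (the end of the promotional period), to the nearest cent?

$6,010.00

Promo months 1–9 at r₀ = 0%/12 = 0; months 10+ at r₁ = 17.6%/12 = 0.0146667.
After month 9 (no interest yet): B = $8,485.00 − 9·$275.00 = $6,010.00.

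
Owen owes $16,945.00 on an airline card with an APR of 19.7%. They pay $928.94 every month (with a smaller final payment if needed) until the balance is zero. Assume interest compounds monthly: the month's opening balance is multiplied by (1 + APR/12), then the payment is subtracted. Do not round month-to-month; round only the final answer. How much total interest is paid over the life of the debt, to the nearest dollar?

$3,360

Monthly rate r = 19.7%/12 = 1.64167% = 0.0164167.
Payoff takes n = ⌈−ln(1 − rB₀/P)/ln(1+r)⌉ = ⌈21.857⌉ = 22 payments; the last is $796.93.
Total paid = 21·$928.94 + $796.93 = $20,304.67.
Total interest = total paid − principal = $20,304.67 − $16,945.00 = $3,359.67.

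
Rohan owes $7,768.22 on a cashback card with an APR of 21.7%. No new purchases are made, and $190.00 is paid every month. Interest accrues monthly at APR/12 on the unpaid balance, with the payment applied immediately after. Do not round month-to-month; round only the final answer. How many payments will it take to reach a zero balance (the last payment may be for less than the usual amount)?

Monthly rate r = 21.7%/12 = 1.80833% = 0.0180833.
Recurrence: B ← B·(1+r) − $190.00.
Month 1: interest $140.48; balance after payment $7,718.70.
Month 2: interest $139.58; balance after payment $7,668.28.
Closed form: n = −ln(1 − rB₀/P)/ln(1+r) = −ln(0.26066)/ln(1.01808) ≈ 75.023, so the balance reaches zero during payment 76.

76 months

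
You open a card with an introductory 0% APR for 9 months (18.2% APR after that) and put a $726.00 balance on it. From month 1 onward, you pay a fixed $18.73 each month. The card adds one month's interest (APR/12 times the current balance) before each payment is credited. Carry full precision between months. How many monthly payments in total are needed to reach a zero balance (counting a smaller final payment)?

Promo months 1–9 at r₀ = 0%/12 = 0; months 10+ at r₁ = 18.2%/12 = 0.0151667.
After month 9 (no interest yet): B = $726.00 − 9·$18.73 = $557.43.
Then at r₁ with $18.73/mo: n₂ = −ln(1 − r₁·B/P)/ln(1+r₁) ≈ 39.88 → 40 more payments.

49 payments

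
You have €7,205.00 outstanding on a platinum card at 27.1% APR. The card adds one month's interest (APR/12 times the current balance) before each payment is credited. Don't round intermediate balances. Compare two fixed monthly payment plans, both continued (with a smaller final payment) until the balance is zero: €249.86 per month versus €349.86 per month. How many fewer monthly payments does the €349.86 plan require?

19 fewer payments

Monthly rate r = 27.1%/12 = 2.25833% = 0.0225833.
At €249.86/mo: n = ⌈−ln(1 − rB₀/P)/ln(1+r)⌉ = 48 payments (last €41.72); total interest = total paid − €7,205.00 = €4,580.14.
At €349.86/mo: 29 payments (last €5.37); total interest €2,596.45.
Payments saved = 48 − 29 = 19.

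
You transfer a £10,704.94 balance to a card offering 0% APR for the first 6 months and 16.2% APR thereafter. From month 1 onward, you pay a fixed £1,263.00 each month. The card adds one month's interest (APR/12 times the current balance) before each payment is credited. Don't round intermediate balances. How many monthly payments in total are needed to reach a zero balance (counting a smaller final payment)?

Promo months 1–6 at r₀ = 0%/12 = 0; months 7+ at r₁ = 16.2%/12 = 0.0135.
After month 6 (no interest yet): B = £10,704.94 − 6·£1,263.00 = £3,126.94.
Then at r₁ with £1,263.00/mo: n₂ = −ln(1 − r₁·B/P)/ln(1+r₁) ≈ 2.54 → 3 more payments.

9 payments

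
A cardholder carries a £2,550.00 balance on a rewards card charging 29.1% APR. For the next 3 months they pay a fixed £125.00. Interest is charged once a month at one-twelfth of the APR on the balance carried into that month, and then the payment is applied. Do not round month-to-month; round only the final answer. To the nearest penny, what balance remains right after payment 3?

Monthly rate r = 29.1%/12 = 2.425% = 0.02425.
Each month: B ← B·(1+r) − £125.00.
Month 1: interest £61.84; balance after payment £2,486.84.
Month 2: interest £60.31; balance after payment £2,422.14.
Month 3: interest £58.74; balance after payment £2,355.88.

£2,355.88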